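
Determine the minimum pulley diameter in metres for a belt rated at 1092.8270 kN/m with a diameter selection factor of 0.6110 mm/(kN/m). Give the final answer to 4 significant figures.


D = 1092.8270 * 0.6110 / 1000
D = 0.6677 m


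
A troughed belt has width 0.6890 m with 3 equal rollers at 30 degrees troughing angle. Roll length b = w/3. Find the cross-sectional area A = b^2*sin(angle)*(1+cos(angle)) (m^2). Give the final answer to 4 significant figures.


b = 0.6890/3 = 0.229667 m
A = 0.229667^2 * sin(30 deg) * (1 + cos(30 deg))
A = 0.04921 m^2


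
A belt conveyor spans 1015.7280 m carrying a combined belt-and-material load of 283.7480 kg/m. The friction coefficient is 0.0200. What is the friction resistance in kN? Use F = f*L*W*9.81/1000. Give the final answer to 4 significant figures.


F = 0.0200 * 1015.7280 * 283.7480 * 9.81 / 1000
F = 56.55 kN


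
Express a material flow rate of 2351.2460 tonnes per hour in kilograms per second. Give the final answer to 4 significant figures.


m_dot = 2351.2460 * 1000 / 3600
m_dot = 653.1 kg/s


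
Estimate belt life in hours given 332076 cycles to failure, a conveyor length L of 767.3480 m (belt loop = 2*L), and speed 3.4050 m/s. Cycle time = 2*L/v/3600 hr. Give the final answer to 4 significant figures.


cycle_time = 2 * 767.3480 / 3.4050 / 3600 = 0.1252 hr
life = 332076 * 0.1252 = 41580 hours


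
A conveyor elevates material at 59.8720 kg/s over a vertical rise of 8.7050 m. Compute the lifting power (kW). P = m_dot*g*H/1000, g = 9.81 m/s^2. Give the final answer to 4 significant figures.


P = 59.8720 * 9.81 * 8.7050 / 1000
P = 5.113 kW


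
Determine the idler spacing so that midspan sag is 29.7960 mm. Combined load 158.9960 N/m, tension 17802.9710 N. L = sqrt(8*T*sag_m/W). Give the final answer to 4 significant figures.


sag = 29.7960/1000 = 0.029796 m
L = sqrt(8 * 17802.9710 * 0.029796 / 158.9960)
L = 5.166 m


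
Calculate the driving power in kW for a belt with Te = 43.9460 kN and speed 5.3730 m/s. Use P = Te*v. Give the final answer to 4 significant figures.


P = Te * v = 43.9460 * 5.3730
P = 236.1 kW


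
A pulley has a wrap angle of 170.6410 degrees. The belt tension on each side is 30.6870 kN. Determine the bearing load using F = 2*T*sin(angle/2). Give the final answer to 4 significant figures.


F = 2 * 30.6870 * sin(170.6410/2 deg)
F = 61.17 kN


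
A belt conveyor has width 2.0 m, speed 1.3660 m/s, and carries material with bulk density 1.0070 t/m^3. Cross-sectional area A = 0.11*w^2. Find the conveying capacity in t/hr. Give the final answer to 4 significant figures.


A = 0.11 * 2.0^2 = 0.44 m^2
C = 0.44 * 1.3660 * 1.0070 * 3600
C = 2179 t/hr


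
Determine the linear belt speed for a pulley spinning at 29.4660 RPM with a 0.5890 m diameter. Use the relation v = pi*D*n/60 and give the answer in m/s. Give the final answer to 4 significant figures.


v = pi * 0.5890 * 29.4660 / 60
v = 0.9087 m/s


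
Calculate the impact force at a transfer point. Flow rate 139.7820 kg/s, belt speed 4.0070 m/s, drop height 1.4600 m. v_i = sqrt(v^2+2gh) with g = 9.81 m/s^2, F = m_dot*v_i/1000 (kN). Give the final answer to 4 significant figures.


v_i = sqrt(4.0070^2 + 2*9.81*1.4600) = 6.6859 m/s
F = 139.7820 * 6.6859 / 1000
F = 0.9346 kN


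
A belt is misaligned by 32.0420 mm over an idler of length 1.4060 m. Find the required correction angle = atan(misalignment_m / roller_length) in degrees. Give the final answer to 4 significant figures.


misalign_m = 32.0420 / 1000 = 0.032042 m
angle = atan(0.032042 / 1.4060)
angle = 1.306 deg


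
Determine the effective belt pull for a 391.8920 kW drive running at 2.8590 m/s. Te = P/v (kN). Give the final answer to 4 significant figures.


Te = P / v = 391.8920 / 2.8590
Te = 137.1 kN


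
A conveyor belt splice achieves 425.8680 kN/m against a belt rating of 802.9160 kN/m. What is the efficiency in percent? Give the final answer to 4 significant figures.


Eff = 425.8680 / 802.9160 * 100
Eff = 53.04 %


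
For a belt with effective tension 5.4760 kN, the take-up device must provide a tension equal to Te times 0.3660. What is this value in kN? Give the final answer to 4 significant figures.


T_tu = 5.4760 * 0.3660
T_tu = 2.004 kN


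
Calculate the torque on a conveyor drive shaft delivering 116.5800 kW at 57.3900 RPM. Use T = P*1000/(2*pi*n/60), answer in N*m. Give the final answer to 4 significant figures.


omega = 2*pi*57.3900/60 = 6.00987 rad/s
T = 116.5800*1000 / 6.00987
T = 19400 N*m


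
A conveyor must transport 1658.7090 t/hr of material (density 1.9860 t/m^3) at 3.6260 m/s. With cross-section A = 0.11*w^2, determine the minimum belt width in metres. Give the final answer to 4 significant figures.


A_req = 1658.7090 / (3.6260 * 1.9860 * 3600) = 0.0639824 m^2
w = sqrt(0.0639824 / 0.11)
w = 0.7627 m


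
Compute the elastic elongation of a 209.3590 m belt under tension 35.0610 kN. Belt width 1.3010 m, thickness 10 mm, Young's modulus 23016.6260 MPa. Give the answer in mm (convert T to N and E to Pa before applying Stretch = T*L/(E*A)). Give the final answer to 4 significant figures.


A = 1.3010 * 0.01 = 0.01301 m^2
Stretch = 35.0610*1000 * 209.3590 / (23016.6260e6 * 0.01301) * 1000
Stretch = 24.51 mm


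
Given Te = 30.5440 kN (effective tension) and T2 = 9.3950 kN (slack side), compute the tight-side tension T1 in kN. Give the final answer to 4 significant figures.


T1 = Te + T2 = 30.5440 + 9.3950
T1 = 39.94 kN


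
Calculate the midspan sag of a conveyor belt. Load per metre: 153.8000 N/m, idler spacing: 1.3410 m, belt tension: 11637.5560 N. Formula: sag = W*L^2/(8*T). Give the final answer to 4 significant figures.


sag = 153.8000 * 1.3410^2 / (8 * 11637.5560)
sag = 0.002971 m


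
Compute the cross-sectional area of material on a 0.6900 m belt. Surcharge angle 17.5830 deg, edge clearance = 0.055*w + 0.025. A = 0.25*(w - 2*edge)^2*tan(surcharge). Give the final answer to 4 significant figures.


edge = 0.055*0.6900 + 0.025 = 0.06295 m
ew = 0.6900 - 2*0.06295 = 0.5641 m
A = 0.25 * 0.5641^2 * tan(17.5830 deg)
A = 0.02521 m^2


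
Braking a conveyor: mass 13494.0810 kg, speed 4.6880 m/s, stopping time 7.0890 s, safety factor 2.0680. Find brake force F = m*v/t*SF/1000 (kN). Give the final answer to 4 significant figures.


F = 13494.0810 * 4.6880 / 7.0890 * 2.0680 / 1000
F = 18.45 kN


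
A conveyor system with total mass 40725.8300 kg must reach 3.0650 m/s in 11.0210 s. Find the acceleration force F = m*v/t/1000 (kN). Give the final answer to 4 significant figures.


F = 40725.8300 * 3.0650 / 11.0210 / 1000
F = 11.33 kN


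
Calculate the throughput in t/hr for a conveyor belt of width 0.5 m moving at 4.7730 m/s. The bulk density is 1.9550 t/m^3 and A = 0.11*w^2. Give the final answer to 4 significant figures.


A = 0.11 * 0.5^2 = 0.0275 m^2
C = 0.0275 * 4.7730 * 1.9550 * 3600
C = 923.8 t/hr


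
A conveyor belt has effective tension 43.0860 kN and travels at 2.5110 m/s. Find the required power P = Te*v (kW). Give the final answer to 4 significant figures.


P = Te * v = 43.0860 * 2.5110
P = 108.2 kW


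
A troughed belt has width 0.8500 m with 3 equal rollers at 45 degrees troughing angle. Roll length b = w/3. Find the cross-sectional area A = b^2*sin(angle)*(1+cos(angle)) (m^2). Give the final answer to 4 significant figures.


b = 0.8500/3 = 0.283333 m
A = 0.283333^2 * sin(45 deg) * (1 + cos(45 deg))
A = 0.09690 m^2


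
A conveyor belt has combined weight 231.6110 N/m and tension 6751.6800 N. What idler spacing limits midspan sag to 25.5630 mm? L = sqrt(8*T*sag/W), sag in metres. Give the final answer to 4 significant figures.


sag = 25.5630/1000 = 0.025563 m
L = sqrt(8 * 6751.6800 * 0.025563 / 231.6110)
L = 2.442 m


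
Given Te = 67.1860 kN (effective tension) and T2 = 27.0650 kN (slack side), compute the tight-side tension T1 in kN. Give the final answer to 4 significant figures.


T1 = Te + T2 = 67.1860 + 27.0650
T1 = 94.25 kN


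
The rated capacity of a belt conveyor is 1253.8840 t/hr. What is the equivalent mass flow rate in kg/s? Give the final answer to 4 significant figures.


m_dot = 1253.8840 * 1000 / 3600
m_dot = 348.3 kg/s


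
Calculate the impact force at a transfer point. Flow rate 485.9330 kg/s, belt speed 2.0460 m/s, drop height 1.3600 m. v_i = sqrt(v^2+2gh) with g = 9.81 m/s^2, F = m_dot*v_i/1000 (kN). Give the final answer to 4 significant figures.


v_i = sqrt(2.0460^2 + 2*9.81*1.3600) = 5.55602 m/s
F = 485.9330 * 5.55602 / 1000
F = 2.700 kN


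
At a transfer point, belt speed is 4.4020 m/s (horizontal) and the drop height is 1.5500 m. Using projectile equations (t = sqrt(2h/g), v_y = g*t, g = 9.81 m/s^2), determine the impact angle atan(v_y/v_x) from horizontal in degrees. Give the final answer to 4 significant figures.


t = sqrt(2*1.5500/9.81) = 0.562142 s
v_y = 9.81 * 0.562142 = 5.51461 m/s
angle = atan(5.51461 / 4.4020) = 51.40 deg


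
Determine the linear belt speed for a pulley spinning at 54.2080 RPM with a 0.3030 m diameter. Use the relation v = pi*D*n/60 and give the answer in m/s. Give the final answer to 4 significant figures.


v = pi * 0.3030 * 54.2080 / 60
v = 0.8600 m/s


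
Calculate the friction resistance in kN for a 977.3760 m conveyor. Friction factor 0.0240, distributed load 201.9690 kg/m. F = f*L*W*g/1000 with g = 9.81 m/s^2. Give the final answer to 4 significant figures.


F = 0.0240 * 977.3760 * 201.9690 * 9.81 / 1000
F = 46.48 kN


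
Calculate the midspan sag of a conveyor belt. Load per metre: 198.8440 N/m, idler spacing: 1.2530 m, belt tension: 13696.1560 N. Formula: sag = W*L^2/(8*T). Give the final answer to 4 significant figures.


sag = 198.8440 * 1.2530^2 / (8 * 13696.1560)
sag = 0.002849 m


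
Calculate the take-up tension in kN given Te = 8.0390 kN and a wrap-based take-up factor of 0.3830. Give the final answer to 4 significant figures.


T_tu = 8.0390 * 0.3830
T_tu = 3.079 kN


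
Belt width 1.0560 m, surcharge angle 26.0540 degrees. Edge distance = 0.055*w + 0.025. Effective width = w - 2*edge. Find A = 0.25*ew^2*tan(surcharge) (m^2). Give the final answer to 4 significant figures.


edge = 0.055*1.0560 + 0.025 = 0.08308 m
ew = 1.0560 - 2*0.08308 = 0.88984 m
A = 0.25 * 0.88984^2 * tan(26.0540 deg)
A = 0.09678 m^2


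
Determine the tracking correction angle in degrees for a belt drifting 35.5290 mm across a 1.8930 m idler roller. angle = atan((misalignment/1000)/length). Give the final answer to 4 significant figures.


misalign_m = 35.5290 / 1000 = 0.035529 m
angle = atan(0.035529 / 1.8930)
angle = 1.075 deg


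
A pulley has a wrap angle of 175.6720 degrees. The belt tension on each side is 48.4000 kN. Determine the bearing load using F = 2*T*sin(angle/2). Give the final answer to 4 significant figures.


F = 2 * 48.4000 * sin(175.6720/2 deg)
F = 96.73 kN


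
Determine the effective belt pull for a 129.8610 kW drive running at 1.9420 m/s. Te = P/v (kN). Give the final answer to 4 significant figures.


Te = P / v = 129.8610 / 1.9420
Te = 66.87 kN


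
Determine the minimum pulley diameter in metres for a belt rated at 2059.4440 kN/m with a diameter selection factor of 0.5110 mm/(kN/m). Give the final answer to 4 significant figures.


D = 2059.4440 * 0.5110 / 1000
D = 1.052 m


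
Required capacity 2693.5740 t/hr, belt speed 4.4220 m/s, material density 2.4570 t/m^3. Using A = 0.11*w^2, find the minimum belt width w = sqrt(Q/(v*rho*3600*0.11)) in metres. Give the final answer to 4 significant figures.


A_req = 2693.5740 / (4.4220 * 2.4570 * 3600) = 0.0688656 m^2
w = sqrt(0.0688656 / 0.11)
w = 0.7912 m


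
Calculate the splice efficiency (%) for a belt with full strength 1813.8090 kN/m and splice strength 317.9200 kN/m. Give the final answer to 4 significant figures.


Eff = 317.9200 / 1813.8090 * 100
Eff = 17.53 %


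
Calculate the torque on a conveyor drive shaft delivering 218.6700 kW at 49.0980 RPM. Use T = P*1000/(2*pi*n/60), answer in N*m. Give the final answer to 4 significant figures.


omega = 2*pi*49.0980/60 = 5.14153 rad/s
T = 218.6700*1000 / 5.14153
T = 42530 N*m


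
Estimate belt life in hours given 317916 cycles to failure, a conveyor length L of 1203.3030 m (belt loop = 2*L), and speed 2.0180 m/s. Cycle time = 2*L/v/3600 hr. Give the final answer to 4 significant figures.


cycle_time = 2 * 1203.3030 / 2.0180 / 3600 = 0.331269 hr
life = 317916 * 0.331269 = 105300 hours


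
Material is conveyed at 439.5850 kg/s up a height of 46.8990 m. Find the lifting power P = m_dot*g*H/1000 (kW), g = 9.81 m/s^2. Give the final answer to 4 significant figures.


P = 439.5850 * 9.81 * 46.8990 / 1000
P = 202.2 kW


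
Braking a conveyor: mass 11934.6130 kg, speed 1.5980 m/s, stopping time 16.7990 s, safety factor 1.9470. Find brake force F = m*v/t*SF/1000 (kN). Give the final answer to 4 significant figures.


F = 11934.6130 * 1.5980 / 16.7990 * 1.9470 / 1000
F = 2.210 kN


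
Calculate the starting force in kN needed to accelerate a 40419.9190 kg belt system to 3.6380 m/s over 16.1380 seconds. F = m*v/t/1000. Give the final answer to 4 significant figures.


F = 40419.9190 * 3.6380 / 16.1380 / 1000
F = 9.112 kN


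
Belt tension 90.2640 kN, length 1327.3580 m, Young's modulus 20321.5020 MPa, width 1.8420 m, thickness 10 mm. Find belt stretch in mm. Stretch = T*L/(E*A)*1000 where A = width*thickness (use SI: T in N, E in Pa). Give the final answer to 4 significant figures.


A = 1.8420 * 0.01 = 0.01842 m^2
Stretch = 90.2640*1000 * 1327.3580 / (20321.5020e6 * 0.01842) * 1000
Stretch = 320.1 mm


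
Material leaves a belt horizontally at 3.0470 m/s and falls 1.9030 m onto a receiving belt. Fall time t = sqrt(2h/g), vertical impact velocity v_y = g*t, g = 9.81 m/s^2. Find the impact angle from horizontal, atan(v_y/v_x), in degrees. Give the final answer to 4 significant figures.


t = sqrt(2*1.9030/9.81) = 0.622874 s
v_y = 9.81 * 0.622874 = 6.11039 m/s
angle = atan(6.11039 / 3.0470) = 63.50 deg


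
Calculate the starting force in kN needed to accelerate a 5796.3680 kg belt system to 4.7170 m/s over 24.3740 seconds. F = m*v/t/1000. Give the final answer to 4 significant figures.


F = 5796.3680 * 4.7170 / 24.3740 / 1000
F = 1.122 kN


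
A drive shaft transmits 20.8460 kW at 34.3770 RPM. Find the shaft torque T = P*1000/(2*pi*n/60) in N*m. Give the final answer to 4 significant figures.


omega = 2*pi*34.3770/60 = 3.59995 rad/s
T = 20.8460*1000 / 3.59995
T = 5791 N*m


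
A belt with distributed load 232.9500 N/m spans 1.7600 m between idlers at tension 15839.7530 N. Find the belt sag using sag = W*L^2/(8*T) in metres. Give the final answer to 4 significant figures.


sag = 232.9500 * 1.7600^2 / (8 * 15839.7530)
sag = 0.005694 m


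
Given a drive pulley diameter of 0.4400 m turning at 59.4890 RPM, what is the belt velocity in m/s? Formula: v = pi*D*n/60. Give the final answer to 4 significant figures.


v = pi * 0.4400 * 59.4890 / 60
v = 1.371 m/s


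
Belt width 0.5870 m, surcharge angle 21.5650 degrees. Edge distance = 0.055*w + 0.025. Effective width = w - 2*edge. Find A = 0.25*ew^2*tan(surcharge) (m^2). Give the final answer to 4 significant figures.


edge = 0.055*0.5870 + 0.025 = 0.057285 m
ew = 0.5870 - 2*0.057285 = 0.47243 m
A = 0.25 * 0.47243^2 * tan(21.5650 deg)
A = 0.02205 m^2


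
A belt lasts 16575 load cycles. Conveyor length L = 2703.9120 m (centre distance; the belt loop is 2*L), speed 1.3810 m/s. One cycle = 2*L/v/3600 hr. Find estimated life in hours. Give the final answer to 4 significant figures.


cycle_time = 2 * 2703.9120 / 1.3810 / 3600 = 1.08774 hr
life = 16575 * 1.08774 = 18030 hours


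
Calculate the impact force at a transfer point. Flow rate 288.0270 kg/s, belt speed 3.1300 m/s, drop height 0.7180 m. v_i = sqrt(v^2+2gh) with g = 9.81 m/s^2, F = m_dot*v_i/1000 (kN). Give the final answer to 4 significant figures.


v_i = sqrt(3.1300^2 + 2*9.81*0.7180) = 4.88713 m/s
F = 288.0270 * 4.88713 / 1000
F = 1.408 kN


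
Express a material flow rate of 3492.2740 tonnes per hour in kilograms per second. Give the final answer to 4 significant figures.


m_dot = 3492.2740 * 1000 / 3600
m_dot = 970.1 kg/s


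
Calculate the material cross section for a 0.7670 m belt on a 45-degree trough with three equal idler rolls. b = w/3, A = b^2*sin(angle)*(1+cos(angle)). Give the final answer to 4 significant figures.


b = 0.7670/3 = 0.255667 m
A = 0.255667^2 * sin(45 deg) * (1 + cos(45 deg))
A = 0.07890 m^2


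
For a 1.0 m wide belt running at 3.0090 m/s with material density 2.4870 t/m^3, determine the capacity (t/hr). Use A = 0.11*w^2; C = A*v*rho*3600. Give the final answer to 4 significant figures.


A = 0.11 * 1.0^2 = 0.11 m^2
C = 0.11 * 3.0090 * 2.4870 * 3600
C = 2963 t/hr


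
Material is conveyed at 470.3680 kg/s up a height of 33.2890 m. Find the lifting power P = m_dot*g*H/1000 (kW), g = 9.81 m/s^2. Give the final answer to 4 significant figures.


P = 470.3680 * 9.81 * 33.2890 / 1000
P = 153.6 kW


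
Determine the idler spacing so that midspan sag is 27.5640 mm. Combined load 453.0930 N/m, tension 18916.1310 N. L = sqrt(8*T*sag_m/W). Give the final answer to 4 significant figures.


sag = 27.5640/1000 = 0.027564 m
L = sqrt(8 * 18916.1310 * 0.027564 / 453.0930)
L = 3.034 m


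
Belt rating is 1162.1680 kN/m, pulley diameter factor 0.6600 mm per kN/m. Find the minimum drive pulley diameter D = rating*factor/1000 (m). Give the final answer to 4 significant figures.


D = 1162.1680 * 0.6600 / 1000
D = 0.7670 m


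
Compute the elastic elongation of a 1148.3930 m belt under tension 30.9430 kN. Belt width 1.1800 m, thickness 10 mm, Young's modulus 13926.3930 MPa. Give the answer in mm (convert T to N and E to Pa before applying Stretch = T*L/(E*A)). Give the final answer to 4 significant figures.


A = 1.1800 * 0.01 = 0.01180 m^2
Stretch = 30.9430*1000 * 1148.3930 / (13926.3930e6 * 0.01180) * 1000
Stretch = 216.2 mm


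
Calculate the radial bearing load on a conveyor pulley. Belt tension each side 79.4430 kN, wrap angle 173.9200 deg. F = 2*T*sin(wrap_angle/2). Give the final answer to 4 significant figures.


F = 2 * 79.4430 * sin(173.9200/2 deg)
F = 158.7 kN


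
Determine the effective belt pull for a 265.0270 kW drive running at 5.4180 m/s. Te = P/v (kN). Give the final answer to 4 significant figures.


Te = P / v = 265.0270 / 5.4180
Te = 48.92 kN


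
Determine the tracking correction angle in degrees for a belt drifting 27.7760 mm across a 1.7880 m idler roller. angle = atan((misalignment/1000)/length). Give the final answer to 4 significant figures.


misalign_m = 27.7760 / 1000 = 0.027776 m
angle = atan(0.027776 / 1.7880)
angle = 0.8900 deg


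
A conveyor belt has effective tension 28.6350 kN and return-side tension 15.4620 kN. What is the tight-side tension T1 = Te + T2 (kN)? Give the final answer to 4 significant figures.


T1 = Te + T2 = 28.6350 + 15.4620
T1 = 44.10 kN


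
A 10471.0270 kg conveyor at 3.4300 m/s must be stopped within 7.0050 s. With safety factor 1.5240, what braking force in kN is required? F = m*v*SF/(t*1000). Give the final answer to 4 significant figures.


F = 10471.0270 * 3.4300 / 7.0050 * 1.5240 / 1000
F = 7.814 kN


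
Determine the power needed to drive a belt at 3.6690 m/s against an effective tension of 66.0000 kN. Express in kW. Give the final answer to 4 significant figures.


P = Te * v = 66.0000 * 3.6690
P = 242.2 kW


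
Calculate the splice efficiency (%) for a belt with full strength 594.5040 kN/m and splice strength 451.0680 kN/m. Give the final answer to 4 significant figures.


Eff = 451.0680 / 594.5040 * 100
Eff = 75.87 %


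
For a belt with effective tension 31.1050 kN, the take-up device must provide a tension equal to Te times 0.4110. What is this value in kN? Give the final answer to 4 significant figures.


T_tu = 31.1050 * 0.4110
T_tu = 12.78 kN


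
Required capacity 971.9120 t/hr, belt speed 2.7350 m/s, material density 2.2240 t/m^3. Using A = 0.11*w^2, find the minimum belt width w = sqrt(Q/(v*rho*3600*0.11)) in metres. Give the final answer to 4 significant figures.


A_req = 971.9120 / (2.7350 * 2.2240 * 3600) = 0.0443846 m^2
w = sqrt(0.0443846 / 0.11)
w = 0.6352 m


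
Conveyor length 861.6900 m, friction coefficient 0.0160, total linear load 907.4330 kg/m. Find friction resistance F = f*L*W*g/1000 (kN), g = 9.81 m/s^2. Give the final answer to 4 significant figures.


F = 0.0160 * 861.6900 * 907.4330 * 9.81 / 1000
F = 122.7 kN


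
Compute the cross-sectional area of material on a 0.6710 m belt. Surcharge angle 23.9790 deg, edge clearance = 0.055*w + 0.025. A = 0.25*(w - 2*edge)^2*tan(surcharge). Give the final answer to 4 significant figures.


edge = 0.055*0.6710 + 0.025 = 0.061905 m
ew = 0.6710 - 2*0.061905 = 0.54719 m
A = 0.25 * 0.54719^2 * tan(23.9790 deg)
A = 0.03329 m^2


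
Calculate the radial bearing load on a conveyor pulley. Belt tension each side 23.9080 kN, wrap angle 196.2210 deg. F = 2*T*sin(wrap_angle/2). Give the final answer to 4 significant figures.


F = 2 * 23.9080 * sin(196.2210/2 deg)
F = 47.34 kN


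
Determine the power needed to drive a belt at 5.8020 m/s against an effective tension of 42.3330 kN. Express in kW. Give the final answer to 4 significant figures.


P = Te * v = 42.3330 * 5.8020
P = 245.6 kW


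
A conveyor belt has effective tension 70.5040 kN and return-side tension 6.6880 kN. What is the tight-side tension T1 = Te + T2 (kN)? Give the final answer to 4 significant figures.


T1 = Te + T2 = 70.5040 + 6.6880
T1 = 77.19 kN


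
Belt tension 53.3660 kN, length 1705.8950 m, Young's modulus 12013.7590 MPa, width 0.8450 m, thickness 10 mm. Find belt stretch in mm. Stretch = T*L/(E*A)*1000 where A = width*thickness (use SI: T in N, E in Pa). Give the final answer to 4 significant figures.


A = 0.8450 * 0.01 = 0.00845 m^2
Stretch = 53.3660*1000 * 1705.8950 / (12013.7590e6 * 0.00845) * 1000
Stretch = 896.8 mm


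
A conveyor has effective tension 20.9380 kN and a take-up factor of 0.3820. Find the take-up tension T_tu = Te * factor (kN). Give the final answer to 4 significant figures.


T_tu = 20.9380 * 0.3820
T_tu = 7.998 kN


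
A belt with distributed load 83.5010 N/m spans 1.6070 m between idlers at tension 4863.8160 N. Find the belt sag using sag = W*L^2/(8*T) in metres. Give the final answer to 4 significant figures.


sag = 83.5010 * 1.6070^2 / (8 * 4863.8160)
sag = 0.005542 m


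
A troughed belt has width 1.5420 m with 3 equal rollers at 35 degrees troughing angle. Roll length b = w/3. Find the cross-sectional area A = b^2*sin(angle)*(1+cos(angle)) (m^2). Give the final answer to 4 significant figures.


b = 1.5420/3 = 0.514 m
A = 0.514^2 * sin(35 deg) * (1 + cos(35 deg))
A = 0.2757 m^2


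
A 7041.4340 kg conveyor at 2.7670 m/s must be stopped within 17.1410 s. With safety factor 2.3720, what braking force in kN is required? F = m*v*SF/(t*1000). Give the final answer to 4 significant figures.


F = 7041.4340 * 2.7670 / 17.1410 * 2.3720 / 1000
F = 2.696 kN


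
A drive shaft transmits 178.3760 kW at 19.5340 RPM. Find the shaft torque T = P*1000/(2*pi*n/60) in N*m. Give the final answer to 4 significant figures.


omega = 2*pi*19.5340/60 = 2.0456 rad/s
T = 178.3760*1000 / 2.0456
T = 87200 N*m


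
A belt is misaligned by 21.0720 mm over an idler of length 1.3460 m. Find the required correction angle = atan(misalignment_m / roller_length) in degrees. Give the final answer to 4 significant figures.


misalign_m = 21.0720 / 1000 = 0.021072 m
angle = atan(0.021072 / 1.3460)
angle = 0.8969 deg


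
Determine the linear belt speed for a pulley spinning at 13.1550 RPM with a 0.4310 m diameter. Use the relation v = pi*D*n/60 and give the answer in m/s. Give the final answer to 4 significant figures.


v = pi * 0.4310 * 13.1550 / 60
v = 0.2969 m/s


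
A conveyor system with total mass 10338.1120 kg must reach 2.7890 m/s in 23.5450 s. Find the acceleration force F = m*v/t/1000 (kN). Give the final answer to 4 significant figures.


F = 10338.1120 * 2.7890 / 23.5450 / 1000
F = 1.225 kN


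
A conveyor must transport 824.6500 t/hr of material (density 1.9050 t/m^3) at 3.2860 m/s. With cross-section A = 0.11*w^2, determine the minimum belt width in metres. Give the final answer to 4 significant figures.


A_req = 824.6500 / (3.2860 * 1.9050 * 3600) = 0.0365936 m^2
w = sqrt(0.0365936 / 0.11)
w = 0.5768 m


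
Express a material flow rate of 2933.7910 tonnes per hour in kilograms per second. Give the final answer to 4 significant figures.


m_dot = 2933.7910 * 1000 / 3600
m_dot = 814.9 kg/s


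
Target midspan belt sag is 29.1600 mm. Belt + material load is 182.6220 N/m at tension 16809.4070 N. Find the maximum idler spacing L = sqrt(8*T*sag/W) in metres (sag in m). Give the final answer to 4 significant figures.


sag = 29.1600/1000 = 0.029160 m
L = sqrt(8 * 16809.4070 * 0.029160 / 182.6220)
L = 4.634 m


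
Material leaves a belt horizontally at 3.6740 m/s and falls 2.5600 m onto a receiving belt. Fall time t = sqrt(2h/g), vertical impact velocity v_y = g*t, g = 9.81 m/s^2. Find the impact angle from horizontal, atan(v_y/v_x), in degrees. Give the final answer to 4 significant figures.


t = sqrt(2*2.5600/9.81) = 0.722438 s
v_y = 9.81 * 0.722438 = 7.08712 m/s
angle = atan(7.08712 / 3.6740) = 62.60 deg


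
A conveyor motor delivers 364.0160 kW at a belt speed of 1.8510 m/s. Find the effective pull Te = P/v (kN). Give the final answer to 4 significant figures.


Te = P / v = 364.0160 / 1.8510
Te = 196.7 kN


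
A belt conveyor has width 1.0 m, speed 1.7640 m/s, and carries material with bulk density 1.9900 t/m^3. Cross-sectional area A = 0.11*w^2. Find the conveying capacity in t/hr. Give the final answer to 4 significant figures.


A = 0.11 * 1.0^2 = 0.11 m^2
C = 0.11 * 1.7640 * 1.9900 * 3600
C = 1390 t/hr


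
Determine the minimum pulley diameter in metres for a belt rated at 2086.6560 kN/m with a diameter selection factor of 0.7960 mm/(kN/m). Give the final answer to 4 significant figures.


D = 2086.6560 * 0.7960 / 1000
D = 1.661 m


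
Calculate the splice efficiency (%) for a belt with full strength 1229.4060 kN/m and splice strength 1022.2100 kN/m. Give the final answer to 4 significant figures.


Eff = 1022.2100 / 1229.4060 * 100
Eff = 83.15 %


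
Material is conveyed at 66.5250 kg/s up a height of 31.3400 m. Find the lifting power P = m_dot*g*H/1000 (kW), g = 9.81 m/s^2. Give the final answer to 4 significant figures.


P = 66.5250 * 9.81 * 31.3400 / 1000
P = 20.45 kW


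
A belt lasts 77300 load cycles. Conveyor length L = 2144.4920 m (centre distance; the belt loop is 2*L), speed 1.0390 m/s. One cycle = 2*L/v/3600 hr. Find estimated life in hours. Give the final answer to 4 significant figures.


cycle_time = 2 * 2144.4920 / 1.0390 / 3600 = 1.14666 hr
life = 77300 * 1.14666 = 88640 hours


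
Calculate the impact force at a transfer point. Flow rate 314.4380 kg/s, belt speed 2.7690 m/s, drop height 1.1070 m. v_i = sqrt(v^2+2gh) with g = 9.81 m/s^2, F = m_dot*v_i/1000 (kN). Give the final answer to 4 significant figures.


v_i = sqrt(2.7690^2 + 2*9.81*1.1070) = 5.42095 m/s
F = 314.4380 * 5.42095 / 1000
F = 1.705 kN


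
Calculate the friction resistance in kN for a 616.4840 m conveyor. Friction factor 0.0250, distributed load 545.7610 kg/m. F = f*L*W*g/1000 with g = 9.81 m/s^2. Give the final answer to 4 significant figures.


F = 0.0250 * 616.4840 * 545.7610 * 9.81 / 1000
F = 82.52 kN


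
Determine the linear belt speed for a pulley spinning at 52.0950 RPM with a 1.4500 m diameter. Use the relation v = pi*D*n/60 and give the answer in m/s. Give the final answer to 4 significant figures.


v = pi * 1.4500 * 52.0950 / 60
v = 3.955 m/s


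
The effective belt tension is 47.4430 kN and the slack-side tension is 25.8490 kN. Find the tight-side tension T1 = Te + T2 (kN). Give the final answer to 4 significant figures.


T1 = Te + T2 = 47.4430 + 25.8490
T1 = 73.29 kN


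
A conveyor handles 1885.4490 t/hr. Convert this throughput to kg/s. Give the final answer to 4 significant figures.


m_dot = 1885.4490 * 1000 / 3600
m_dot = 523.7 kg/s


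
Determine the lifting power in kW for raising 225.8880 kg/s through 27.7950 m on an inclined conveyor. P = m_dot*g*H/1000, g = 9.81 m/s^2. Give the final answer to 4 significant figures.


P = 225.8880 * 9.81 * 27.7950 / 1000
P = 61.59 kW


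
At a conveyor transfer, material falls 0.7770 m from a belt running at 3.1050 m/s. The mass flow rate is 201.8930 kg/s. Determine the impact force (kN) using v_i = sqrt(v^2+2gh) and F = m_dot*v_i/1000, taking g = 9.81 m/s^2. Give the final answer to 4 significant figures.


v_i = sqrt(3.1050^2 + 2*9.81*0.7770) = 4.98856 m/s
F = 201.8930 * 4.98856 / 1000
F = 1.007 kN


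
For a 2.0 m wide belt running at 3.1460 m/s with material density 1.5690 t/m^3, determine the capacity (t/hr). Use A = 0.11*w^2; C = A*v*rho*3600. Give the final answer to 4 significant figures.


A = 0.11 * 2.0^2 = 0.44 m^2
C = 0.44 * 3.1460 * 1.5690 * 3600
C = 7819 t/hr


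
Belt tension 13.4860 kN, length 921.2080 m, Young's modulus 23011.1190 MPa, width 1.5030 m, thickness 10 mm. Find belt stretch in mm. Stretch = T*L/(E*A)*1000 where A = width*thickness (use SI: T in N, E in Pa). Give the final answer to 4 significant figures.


A = 1.5030 * 0.01 = 0.01503 m^2
Stretch = 13.4860*1000 * 921.2080 / (23011.1190e6 * 0.01503) * 1000
Stretch = 35.92 mm


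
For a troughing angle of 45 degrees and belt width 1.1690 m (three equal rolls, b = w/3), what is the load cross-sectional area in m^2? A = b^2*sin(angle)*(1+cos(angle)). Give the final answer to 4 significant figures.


b = 1.1690/3 = 0.389667 m
A = 0.389667^2 * sin(45 deg) * (1 + cos(45 deg))
A = 0.1833 m^2


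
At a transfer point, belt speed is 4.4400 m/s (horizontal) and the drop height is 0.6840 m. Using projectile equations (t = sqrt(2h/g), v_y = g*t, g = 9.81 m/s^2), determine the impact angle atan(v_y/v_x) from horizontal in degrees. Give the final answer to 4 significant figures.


t = sqrt(2*0.6840/9.81) = 0.373429 s
v_y = 9.81 * 0.373429 = 3.66334 m/s
angle = atan(3.66334 / 4.4400) = 39.53 deg


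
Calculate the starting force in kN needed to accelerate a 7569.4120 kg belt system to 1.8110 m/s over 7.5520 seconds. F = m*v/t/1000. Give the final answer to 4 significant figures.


F = 7569.4120 * 1.8110 / 7.5520 / 1000
F = 1.815 kN


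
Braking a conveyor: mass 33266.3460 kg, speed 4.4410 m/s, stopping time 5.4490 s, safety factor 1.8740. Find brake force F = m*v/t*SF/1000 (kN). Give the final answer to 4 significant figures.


F = 33266.3460 * 4.4410 / 5.4490 * 1.8740 / 1000
F = 50.81 kN


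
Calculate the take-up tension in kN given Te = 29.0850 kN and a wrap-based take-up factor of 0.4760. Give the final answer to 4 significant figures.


T_tu = 29.0850 * 0.4760
T_tu = 13.84 kN


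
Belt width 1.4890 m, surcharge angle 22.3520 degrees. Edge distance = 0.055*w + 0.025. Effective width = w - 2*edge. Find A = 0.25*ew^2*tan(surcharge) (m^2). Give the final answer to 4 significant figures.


edge = 0.055*1.4890 + 0.025 = 0.106895 m
ew = 1.4890 - 2*0.106895 = 1.27521 m
A = 0.25 * 1.27521^2 * tan(22.3520 deg)
A = 0.1672 m^2


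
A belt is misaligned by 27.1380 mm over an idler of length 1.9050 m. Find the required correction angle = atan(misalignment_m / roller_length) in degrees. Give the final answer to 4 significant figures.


misalign_m = 27.1380 / 1000 = 0.027138 m
angle = atan(0.027138 / 1.9050)
angle = 0.8162 deg


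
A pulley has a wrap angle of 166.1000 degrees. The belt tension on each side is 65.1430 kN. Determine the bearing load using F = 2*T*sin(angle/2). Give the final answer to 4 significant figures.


F = 2 * 65.1430 * sin(166.1000/2 deg)
F = 129.3 kN


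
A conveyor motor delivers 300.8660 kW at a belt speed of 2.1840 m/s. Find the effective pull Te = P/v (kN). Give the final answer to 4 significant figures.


Te = P / v = 300.8660 / 2.1840
Te = 137.8 kN


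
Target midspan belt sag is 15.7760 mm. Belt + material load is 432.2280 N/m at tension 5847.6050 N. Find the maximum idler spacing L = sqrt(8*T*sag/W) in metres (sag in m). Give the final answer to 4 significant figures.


sag = 15.7760/1000 = 0.015776 m
L = sqrt(8 * 5847.6050 * 0.015776 / 432.2280)
L = 1.307 m


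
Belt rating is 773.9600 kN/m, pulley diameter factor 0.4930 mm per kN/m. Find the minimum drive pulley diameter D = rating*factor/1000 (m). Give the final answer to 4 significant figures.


D = 773.9600 * 0.4930 / 1000
D = 0.3816 m


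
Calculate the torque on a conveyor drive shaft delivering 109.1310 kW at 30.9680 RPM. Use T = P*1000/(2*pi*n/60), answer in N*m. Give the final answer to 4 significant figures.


omega = 2*pi*30.9680/60 = 3.24296 rad/s
T = 109.1310*1000 / 3.24296
T = 33650 N*m


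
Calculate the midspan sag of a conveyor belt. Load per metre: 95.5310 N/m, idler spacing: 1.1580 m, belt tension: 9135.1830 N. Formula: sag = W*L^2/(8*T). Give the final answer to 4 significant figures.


sag = 95.5310 * 1.1580^2 / (8 * 9135.1830)
sag = 0.001753 m


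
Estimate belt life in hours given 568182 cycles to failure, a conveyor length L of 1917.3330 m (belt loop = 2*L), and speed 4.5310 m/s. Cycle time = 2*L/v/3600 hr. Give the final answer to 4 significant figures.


cycle_time = 2 * 1917.3330 / 4.5310 / 3600 = 0.235088 hr
life = 568182 * 0.235088 = 133600 hours


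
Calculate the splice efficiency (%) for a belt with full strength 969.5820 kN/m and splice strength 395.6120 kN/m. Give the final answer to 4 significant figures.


Eff = 395.6120 / 969.5820 * 100
Eff = 40.80 %


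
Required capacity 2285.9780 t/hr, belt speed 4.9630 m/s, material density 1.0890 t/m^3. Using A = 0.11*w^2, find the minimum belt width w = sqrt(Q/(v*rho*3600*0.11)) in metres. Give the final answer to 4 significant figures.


A_req = 2285.9780 / (4.9630 * 1.0890 * 3600) = 0.117489 m^2
w = sqrt(0.117489 / 0.11)
w = 1.033 m


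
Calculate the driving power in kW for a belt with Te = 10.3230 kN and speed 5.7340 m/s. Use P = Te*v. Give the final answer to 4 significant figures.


P = Te * v = 10.3230 * 5.7340
P = 59.19 kW


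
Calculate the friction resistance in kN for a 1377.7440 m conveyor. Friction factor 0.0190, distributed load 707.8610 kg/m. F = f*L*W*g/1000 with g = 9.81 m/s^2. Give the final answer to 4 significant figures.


F = 0.0190 * 1377.7440 * 707.8610 * 9.81 / 1000
F = 181.8 kN


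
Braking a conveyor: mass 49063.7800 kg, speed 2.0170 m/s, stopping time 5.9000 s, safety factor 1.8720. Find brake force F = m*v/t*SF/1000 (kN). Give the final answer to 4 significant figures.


F = 49063.7800 * 2.0170 / 5.9000 * 1.8720 / 1000
F = 31.40 kN


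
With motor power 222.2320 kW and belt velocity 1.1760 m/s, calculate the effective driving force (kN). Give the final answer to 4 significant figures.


Te = P / v = 222.2320 / 1.1760
Te = 189.0 kN


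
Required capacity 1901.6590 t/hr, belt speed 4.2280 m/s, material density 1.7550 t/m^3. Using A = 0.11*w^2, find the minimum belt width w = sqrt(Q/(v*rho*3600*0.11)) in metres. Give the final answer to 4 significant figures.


A_req = 1901.6590 / (4.2280 * 1.7550 * 3600) = 0.0711898 m^2
w = sqrt(0.0711898 / 0.11)
w = 0.8045 m


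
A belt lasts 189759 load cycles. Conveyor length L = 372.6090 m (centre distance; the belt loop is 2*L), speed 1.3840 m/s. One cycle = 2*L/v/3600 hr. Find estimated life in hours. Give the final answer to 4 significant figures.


cycle_time = 2 * 372.6090 / 1.3840 / 3600 = 0.14957 hr
life = 189759 * 0.14957 = 28380 hours


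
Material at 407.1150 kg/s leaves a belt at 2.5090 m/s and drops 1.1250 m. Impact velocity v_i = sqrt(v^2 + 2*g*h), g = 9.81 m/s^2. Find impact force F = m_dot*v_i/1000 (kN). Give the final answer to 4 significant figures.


v_i = sqrt(2.5090^2 + 2*9.81*1.1250) = 5.32612 m/s
F = 407.1150 * 5.32612 / 1000
F = 2.168 kN


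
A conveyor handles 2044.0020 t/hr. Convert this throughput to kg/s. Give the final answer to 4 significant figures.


m_dot = 2044.0020 * 1000 / 3600
m_dot = 567.8 kg/s


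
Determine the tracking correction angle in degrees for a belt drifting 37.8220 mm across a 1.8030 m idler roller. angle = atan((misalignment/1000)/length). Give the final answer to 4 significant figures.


misalign_m = 37.8220 / 1000 = 0.037822 m
angle = atan(0.037822 / 1.8030)
angle = 1.202 deg


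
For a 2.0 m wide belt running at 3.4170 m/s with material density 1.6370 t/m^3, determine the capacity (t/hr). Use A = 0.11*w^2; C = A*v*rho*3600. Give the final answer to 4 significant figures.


A = 0.11 * 2.0^2 = 0.44 m^2
C = 0.44 * 3.4170 * 1.6370 * 3600
C = 8860 t/hr


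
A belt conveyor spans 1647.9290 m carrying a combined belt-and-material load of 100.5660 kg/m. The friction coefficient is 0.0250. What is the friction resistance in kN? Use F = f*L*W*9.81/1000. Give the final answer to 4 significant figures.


F = 0.0250 * 1647.9290 * 100.5660 * 9.81 / 1000
F = 40.64 kN


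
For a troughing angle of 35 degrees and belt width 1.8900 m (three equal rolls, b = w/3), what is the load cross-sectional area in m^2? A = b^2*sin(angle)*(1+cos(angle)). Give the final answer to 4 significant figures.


b = 1.8900/3 = 0.63 m
A = 0.63^2 * sin(35 deg) * (1 + cos(35 deg))
A = 0.4141 m^2


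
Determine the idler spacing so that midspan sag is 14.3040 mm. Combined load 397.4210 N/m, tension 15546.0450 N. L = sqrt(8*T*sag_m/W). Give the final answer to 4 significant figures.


sag = 14.3040/1000 = 0.014304 m
L = sqrt(8 * 15546.0450 * 0.014304 / 397.4210)
L = 2.116 m


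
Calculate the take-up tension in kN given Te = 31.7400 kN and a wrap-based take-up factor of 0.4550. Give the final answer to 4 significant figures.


T_tu = 31.7400 * 0.4550
T_tu = 14.44 kN


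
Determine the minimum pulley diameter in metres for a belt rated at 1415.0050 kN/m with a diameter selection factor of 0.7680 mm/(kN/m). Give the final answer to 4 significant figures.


D = 1415.0050 * 0.7680 / 1000
D = 1.087 m


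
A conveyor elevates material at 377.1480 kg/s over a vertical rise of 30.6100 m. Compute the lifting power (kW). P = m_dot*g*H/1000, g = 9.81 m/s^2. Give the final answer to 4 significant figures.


P = 377.1480 * 9.81 * 30.6100 / 1000
P = 113.3 kW


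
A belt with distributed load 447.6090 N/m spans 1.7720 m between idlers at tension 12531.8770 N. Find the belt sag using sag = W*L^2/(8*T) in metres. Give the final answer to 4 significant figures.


sag = 447.6090 * 1.7720^2 / (8 * 12531.8770)
sag = 0.01402 m


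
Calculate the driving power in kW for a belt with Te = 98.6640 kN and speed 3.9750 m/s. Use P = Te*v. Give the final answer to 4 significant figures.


P = Te * v = 98.6640 * 3.9750
P = 392.2 kW


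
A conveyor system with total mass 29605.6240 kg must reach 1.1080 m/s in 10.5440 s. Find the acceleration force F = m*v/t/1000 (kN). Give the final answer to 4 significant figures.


F = 29605.6240 * 1.1080 / 10.5440 / 1000
F = 3.111 kN


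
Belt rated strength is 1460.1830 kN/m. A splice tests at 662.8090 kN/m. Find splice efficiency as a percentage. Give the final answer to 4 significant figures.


Eff = 662.8090 / 1460.1830 * 100
Eff = 45.39 %


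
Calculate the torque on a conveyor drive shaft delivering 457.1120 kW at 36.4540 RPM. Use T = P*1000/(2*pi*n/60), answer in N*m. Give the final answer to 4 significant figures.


omega = 2*pi*36.4540/60 = 3.81745 rad/s
T = 457.1120*1000 / 3.81745
T = 119700 N*m


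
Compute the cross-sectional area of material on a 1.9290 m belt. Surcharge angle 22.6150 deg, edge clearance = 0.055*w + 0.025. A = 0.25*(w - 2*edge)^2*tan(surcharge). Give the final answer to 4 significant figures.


edge = 0.055*1.9290 + 0.025 = 0.131095 m
ew = 1.9290 - 2*0.131095 = 1.66681 m
A = 0.25 * 1.66681^2 * tan(22.6150 deg)
A = 0.2893 m^2
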